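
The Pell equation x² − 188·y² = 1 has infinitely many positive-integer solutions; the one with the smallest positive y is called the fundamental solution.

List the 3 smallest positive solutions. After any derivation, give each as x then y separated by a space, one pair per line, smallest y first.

√188 → a₀=13, period (1,2,2,6,2,2,1,26); ℓ=8 even so k=7
i=0: a=13 ⇒ p=13, q=1
i=1: a=1 ⇒ p=14, q=1
…
i=3: a=2 ⇒ p=96, q=7
i=4: a=6 ⇒ p=617, q=45
…
i=6: a=2 ⇒ p=3277, q=239
i=7: a=1 ⇒ p=4607, q=336
fundamental: x₁=4607, y₁=336  (since 21224449 − 188·112896 = 1)
k=2:  x_2 = 4607·4607+188·336·336 = 42448897,  y_2 = 4607·336+336·4607 = 3095904
k=3:  x_3 = 4607·42448897+188·336·3095904 = 391124132351,  y_3 = 4607·3095904+336·42448897 = 28525659120

4607 336
42448897 3095904
391124132351 28525659120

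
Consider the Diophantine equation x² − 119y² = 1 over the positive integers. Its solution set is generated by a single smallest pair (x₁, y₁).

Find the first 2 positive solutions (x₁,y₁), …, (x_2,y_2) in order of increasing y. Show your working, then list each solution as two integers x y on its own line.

√119 → a₀=10, period (1,9,1,20); ℓ=4 even so k=3
a_0=10:  p_0=10·1+0=10,  q_0=10·0+1=1
a_1=1:  p_1=1·10+1=11,  q_1=1·1+0=1
a_2=9:  p_2=9·11+10=109,  q_2=9·1+1=10
a_3=1:  p_3=1·109+11=120,  q_3=1·10+1=11
→ (120, 11).  Check: 120²=14400, 119·11²=14399, difference 1.
(120+11√119)^2 = 28799 + 2640√119

120 11
28799 2640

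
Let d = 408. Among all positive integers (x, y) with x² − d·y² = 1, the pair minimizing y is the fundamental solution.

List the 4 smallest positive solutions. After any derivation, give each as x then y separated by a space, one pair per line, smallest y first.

101 5
20401 1010
4120901 204015
832401601 41210020

[20; 5,40] for √408; ℓ=2 ⇒ convergent index 1
a_0=20:  p_0=20·1+0=20,  q_0=20·0+1=1
a_1=5:  p_1=5·20+1=101,  q_1=5·1+0=5
→ (101, 5).  Check: 101²=10201, 408·5²=10200, difference 1.
n=2: (101,5)∘(101,5) = (101·101+408·5·5, 101·5+5·101) = (20401,1010)
n=3: (20401,1010)∘(101,5) = (101·20401+408·5·1010, 101·1010+5·20401) = (4120901,204015)
n=4: (4120901,204015)∘(101,5) = (101·4120901+408·5·204015, 101·204015+5·4120901) = (832401601,41210020)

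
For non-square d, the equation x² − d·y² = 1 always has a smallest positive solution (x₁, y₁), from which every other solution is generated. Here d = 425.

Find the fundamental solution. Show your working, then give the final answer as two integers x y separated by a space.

143649 6968

[20; 1,1,1,1,1,1,40] for √425; ℓ=7 ⇒ convergent index 13
step 0: (20, 1)  from 20·(1,0) + (0,1)
step 1: (21, 1)  from 1·(20,1) + (1,0)
…
step 3: (62, 3)  from 1·(41,2) + (21,1)
step 4: (103, 5)  from 1·(62,3) + (41,2)
…
step 6: (268, 13)  from 1·(165,8) + (103,5)
step 7: (10885, 528)  from 40·(268,13) + (165,8)
step 8: (11153, 541)  from 1·(10885,528) + (268,13)
step 9: (22038, 1069)  from 1·(11153,541) + (10885,528)
…
step 11: (55229, 2679)  from 1·(33191,1610) + (22038,1069)
step 12: (88420, 4289)  from 1·(55229,2679) + (33191,1610)
step 13: (143649, 6968)  from 1·(88420,4289) + (55229,2679)
(x₁, y₁) = (143649, 6968);  143649² − 425·6968² = 1 ✓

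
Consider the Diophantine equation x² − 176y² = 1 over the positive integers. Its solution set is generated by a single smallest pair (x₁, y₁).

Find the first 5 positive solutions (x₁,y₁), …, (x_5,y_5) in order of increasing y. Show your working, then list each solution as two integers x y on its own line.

[13; 3,1,3,26] for √176; ℓ=4 ⇒ convergent index 3
k=0  a_k=13  p_k/q_k = 13/1
k=1  a_k=3  p_k/q_k = 40/3
k=2  a_k=1  p_k/q_k = 53/4
k=3  a_k=3  p_k/q_k = 199/15
fundamental: x₁=199, y₁=15  (since 39601 − 176·225 = 1)
k=2:  x_2 = 199·199+176·15·15 = 79201,  y_2 = 199·15+15·199 = 5970
k=3:  x_3 = 199·79201+176·15·5970 = 31521799,  y_3 = 199·5970+15·79201 = 2376045
k=4:  x_4 = 199·31521799+176·15·2376045 = 12545596801,  y_4 = 199·2376045+15·31521799 = 945659940
k=5:  x_5 = 199·12545596801+176·15·945659940 = 4993116004999,  y_5 = 199·945659940+15·12545596801 = 376370280075

199 15
79201 5970
31521799 2376045
12545596801 945659940
4993116004999 376370280075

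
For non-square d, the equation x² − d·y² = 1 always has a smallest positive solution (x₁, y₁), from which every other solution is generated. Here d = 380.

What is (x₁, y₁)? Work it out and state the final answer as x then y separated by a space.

[19; 2,38] for √380; ℓ=2 ⇒ convergent index 1
step 0: (19, 1)  from 19·(1,0) + (0,1)
step 1: (39, 2)  from 2·(19,1) + (1,0)
→ (39, 2).  Check: 39²=1521, 380·2²=1520, difference 1.

39 2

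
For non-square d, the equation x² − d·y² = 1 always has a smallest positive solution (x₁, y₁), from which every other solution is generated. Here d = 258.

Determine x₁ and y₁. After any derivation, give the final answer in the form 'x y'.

257 16

√258 = [16; 16,32, …], period ℓ=2 (even) → k=1
step 0: (16, 1)  from 16·(1,0) + (0,1)
step 1: (257, 16)  from 16·(16,1) + (1,0)
→ (257, 16).  Check: 257²=66049, 258·16²=66048, difference 1.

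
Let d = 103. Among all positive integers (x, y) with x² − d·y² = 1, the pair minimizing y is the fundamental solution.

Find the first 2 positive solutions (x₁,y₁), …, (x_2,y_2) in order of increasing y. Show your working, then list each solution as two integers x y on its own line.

d=103: √d = [10; 6,1,2,1,1,9,1,1,2,1,6,20] (ℓ=12, even), read p_11/q_11
a_0=10:  p_0=10·1+0=10,  q_0=10·0+1=1
…
a_2=1:  p_2=1·61+10=71,  q_2=1·6+1=7
a_3=2:  p_3=2·71+61=203,  q_3=2·7+6=20
…
a_6=9:  p_6=9·477+274=4567,  q_6=9·47+27=450
a_7=1:  p_7=1·4567+477=5044,  q_7=1·450+47=497
a_8=1:  p_8=1·5044+4567=9611,  q_8=1·497+450=947
a_9=2:  p_9=2·9611+5044=24266,  q_9=2·947+497=2391
a_10=1:  p_10=1·24266+9611=33877,  q_10=1·2391+947=3338
a_11=6:  p_11=6·33877+24266=227528,  q_11=6·3338+2391=22419
(x₁, y₁) = (227528, 22419);  227528² − 103·22419² = 1 ✓
(x_2, y_2) = (227528·227528 + 103·22419·22419, 227528·22419 + 22419·227528) = (103537981567, 10201900464)

227528 22419
103537981567 10201900464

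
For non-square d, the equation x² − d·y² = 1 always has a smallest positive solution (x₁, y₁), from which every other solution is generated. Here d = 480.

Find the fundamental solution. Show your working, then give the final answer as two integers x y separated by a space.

d=480: √d = [21; 1,9,1,42] (ℓ=4, even), read p_3/q_3
k=0  a_k=21  p_k/q_k = 21/1
…
k=2  a_k=9  p_k/q_k = 219/10
k=3  a_k=1  p_k/q_k = 241/11
fundamental: x₁=241, y₁=11  (since 58081 − 480·121 = 1)

241 11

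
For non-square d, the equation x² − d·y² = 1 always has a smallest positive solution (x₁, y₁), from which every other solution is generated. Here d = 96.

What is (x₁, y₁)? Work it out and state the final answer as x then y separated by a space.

49 5

d=96: √d = [9; 1,3,1,18] (ℓ=4, even), read p_3/q_3
a_0=9:  p_0=9·1+0=9,  q_0=9·0+1=1
a_1=1:  p_1=1·9+1=10,  q_1=1·1+0=1
a_2=3:  p_2=3·10+9=39,  q_2=3·1+1=4
a_3=1:  p_3=1·39+10=49,  q_3=1·4+1=5
(x₁, y₁) = (49, 5);  49² − 96·5² = 1 ✓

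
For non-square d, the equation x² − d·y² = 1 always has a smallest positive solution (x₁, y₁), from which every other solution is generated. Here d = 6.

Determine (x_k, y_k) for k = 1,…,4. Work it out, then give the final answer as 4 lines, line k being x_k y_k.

[2; 2,4] for √6; ℓ=2 ⇒ convergent index 1
i=0: a=2 ⇒ p=2, q=1
i=1: a=2 ⇒ p=5, q=2
fundamental: x₁=5, y₁=2  (since 25 − 6·4 = 1)
k=2:  x_2 = 5·5+6·2·2 = 49,  y_2 = 5·2+2·5 = 20
k=3:  x_3 = 5·49+6·2·20 = 485,  y_3 = 5·20+2·49 = 198
k=4:  x_4 = 5·485+6·2·198 = 4801,  y_4 = 5·198+2·485 = 1960

5 2
49 20
485 198
4801 1960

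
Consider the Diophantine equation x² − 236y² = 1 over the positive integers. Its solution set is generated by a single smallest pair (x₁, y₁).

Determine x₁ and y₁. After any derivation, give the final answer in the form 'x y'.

561799 36570

√236 = [15; 2,1,3,5,1,6,1,5,3,1,2,30, …], period ℓ=12 (even) → k=11
a_0=15:  p_0=15·1+0=15,  q_0=15·0+1=1
…
a_5=1:  p_5=1·891+169=1060,  q_5=1·58+11=69
a_6=6:  p_6=6·1060+891=7251,  q_6=6·69+58=472
…
a_8=5:  p_8=5·8311+7251=48806,  q_8=5·541+472=3177
a_9=3:  p_9=3·48806+8311=154729,  q_9=3·3177+541=10072
a_10=1:  p_10=1·154729+48806=203535,  q_10=1·10072+3177=13249
a_11=2:  p_11=2·203535+154729=561799,  q_11=2·13249+10072=36570
(x₁, y₁) = (561799, 36570);  561799² − 236·36570² = 1 ✓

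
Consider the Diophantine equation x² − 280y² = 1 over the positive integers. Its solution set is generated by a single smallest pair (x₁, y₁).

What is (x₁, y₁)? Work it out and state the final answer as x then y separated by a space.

251 15

[16; 1,2,1,2,1,32] for √280; ℓ=6 ⇒ convergent index 5
a_0=16:  p_0=16·1+0=16,  q_0=16·0+1=1
a_1=1:  p_1=1·16+1=17,  q_1=1·1+0=1
…
a_4=2:  p_4=2·67+50=184,  q_4=2·4+3=11
a_5=1:  p_5=1·184+67=251,  q_5=1·11+4=15
→ (251, 15).  Check: 251²=63001, 280·15²=63000, difference 1.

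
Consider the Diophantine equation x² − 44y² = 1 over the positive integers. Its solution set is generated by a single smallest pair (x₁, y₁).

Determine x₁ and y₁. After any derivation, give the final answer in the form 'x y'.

√44 = [6; 1,1,1,2,1,1,1,12, …], period ℓ=8 (even) → k=7
step 0: (6, 1)  from 6·(1,0) + (0,1)
step 1: (7, 1)  from 1·(6,1) + (1,0)
…
step 3: (20, 3)  from 1·(13,2) + (7,1)
…
step 5: (73, 11)  from 1·(53,8) + (20,3)
step 6: (126, 19)  from 1·(73,11) + (53,8)
step 7: (199, 30)  from 1·(126,19) + (73,11)
(x₁, y₁) = (199, 30);  199² − 44·30² = 1 ✓

199 30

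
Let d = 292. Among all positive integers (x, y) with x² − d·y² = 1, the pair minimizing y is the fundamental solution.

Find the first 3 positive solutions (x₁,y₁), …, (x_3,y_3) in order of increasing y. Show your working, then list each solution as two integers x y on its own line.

d=292: √d = [17; 11,2,1,3,8,3,1,2,11,34] (ℓ=10, even), read p_9/q_9
step 0: (17, 1)  from 17·(1,0) + (0,1)
step 1: (188, 11)  from 11·(17,1) + (1,0)
step 2: (393, 23)  from 2·(188,11) + (17,1)
step 3: (581, 34)  from 1·(393,23) + (188,11)
step 4: (2136, 125)  from 3·(581,34) + (393,23)
step 5: (17669, 1034)  from 8·(2136,125) + (581,34)
step 6: (55143, 3227)  from 3·(17669,1034) + (2136,125)
step 7: (72812, 4261)  from 1·(55143,3227) + (17669,1034)
step 8: (200767, 11749)  from 2·(72812,4261) + (55143,3227)
step 9: (2281249, 133500)  from 11·(200767,11749) + (72812,4261)
fundamental: x₁=2281249, y₁=133500  (since 5204097000001 − 292·17822250000 = 1)
k=2:  x_2 = 2281249·2281249+292·133500·133500 = 10408194000001,  y_2 = 2281249·133500+133500·2281249 = 609093483000
k=3:  x_3 = 2281249·10408194000001+292·133500·609093483000 = 47487364308614281249,  y_3 = 2281249·609093483000+133500·10408194000001 = 2778987798000400500

2281249 133500
10408194000001 609093483000
47487364308614281249 2778987798000400500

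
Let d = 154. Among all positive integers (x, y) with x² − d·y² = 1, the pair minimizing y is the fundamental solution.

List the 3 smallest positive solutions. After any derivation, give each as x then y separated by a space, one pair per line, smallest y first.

21295 1716
906954049 73084440
38627172925615 3112666297884

√154 → a₀=12, period (2,2,3,1,2,1,3,2,2,24); ℓ=10 even so k=9
step 0: (12, 1)  from 12·(1,0) + (0,1)
step 1: (25, 2)  from 2·(12,1) + (1,0)
…
step 5: (757, 61)  from 2·(273,22) + (211,17)
…
step 7: (3847, 310)  from 3·(1030,83) + (757,61)
step 8: (8724, 703)  from 2·(3847,310) + (1030,83)
step 9: (21295, 1716)  from 2·(8724,703) + (3847,310)
→ (21295, 1716).  Check: 21295²=453477025, 154·1716²=453477024, difference 1.
(x_2, y_2) = (21295·21295 + 154·1716·1716, 21295·1716 + 1716·21295) = (906954049, 73084440)
(x_3, y_3) = (21295·906954049 + 154·1716·73084440, 21295·73084440 + 1716·906954049) = (38627172925615, 3112666297884)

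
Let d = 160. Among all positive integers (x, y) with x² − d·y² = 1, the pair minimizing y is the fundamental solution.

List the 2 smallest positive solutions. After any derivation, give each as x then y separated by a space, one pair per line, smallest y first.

721 57
1039681 82194

√160 → a₀=12, period (1,1,1,5,1,1,1,24); ℓ=8 even so k=7
step 0: (12, 1)  from 12·(1,0) + (0,1)
step 1: (13, 1)  from 1·(12,1) + (1,0)
step 2: (25, 2)  from 1·(13,1) + (12,1)
step 3: (38, 3)  from 1·(25,2) + (13,1)
…
step 6: (468, 37)  from 1·(253,20) + (215,17)
step 7: (721, 57)  from 1·(468,37) + (253,20)
(x₁, y₁) = (721, 57);  721² − 160·57² = 1 ✓
(x_2, y_2) = (721·721 + 160·57·57, 721·57 + 57·721) = (1039681, 82194)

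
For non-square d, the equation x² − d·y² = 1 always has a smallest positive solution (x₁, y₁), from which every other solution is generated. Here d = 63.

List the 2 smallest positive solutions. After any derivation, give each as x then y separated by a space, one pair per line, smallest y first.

8 1
127 16

d=63: √d = [7; 1,14] (ℓ=2, even), read p_1/q_1
a_0=7:  p_0=7·1+0=7,  q_0=7·0+1=1
a_1=1:  p_1=1·7+1=8,  q_1=1·1+0=1
→ (8, 1).  Check: 8²=64, 63·1²=63, difference 1.
n=2: (8,1)∘(8,1) = (8·8+63·1·1, 8·1+1·8) = (127,16)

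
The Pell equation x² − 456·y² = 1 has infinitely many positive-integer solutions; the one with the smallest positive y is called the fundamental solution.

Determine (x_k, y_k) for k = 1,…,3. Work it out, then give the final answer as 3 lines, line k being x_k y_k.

1025 48
2101249 98400
4307559425 201719952

√456 = [21; 2,1,4,1,2,42, …], period ℓ=6 (even) → k=5
step 0: (21, 1)  from 21·(1,0) + (0,1)
…
step 2: (64, 3)  from 1·(43,2) + (21,1)
step 3: (299, 14)  from 4·(64,3) + (43,2)
step 4: (363, 17)  from 1·(299,14) + (64,3)
step 5: (1025, 48)  from 2·(363,17) + (299,14)
fundamental: x₁=1025, y₁=48  (since 1050625 − 456·2304 = 1)
(x_2, y_2) = (1025·1025 + 456·48·48, 1025·48 + 48·1025) = (2101249, 98400)
(x_3, y_3) = (1025·2101249 + 456·48·98400, 1025·98400 + 48·2101249) = (4307559425, 201719952)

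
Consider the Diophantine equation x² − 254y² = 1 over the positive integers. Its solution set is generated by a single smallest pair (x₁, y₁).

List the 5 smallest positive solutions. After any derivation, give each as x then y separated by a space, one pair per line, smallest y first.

255 16
130049 8160
66324735 4161584
33825484801 2122399680
17250930923775 1082419675216

√254 = [15; 1,14,1,30, …], period ℓ=4 (even) → k=3
i=0: a=15 ⇒ p=15, q=1
…
i=2: a=14 ⇒ p=239, q=15
i=3: a=1 ⇒ p=255, q=16
→ (255, 16).  Check: 255²=65025, 254·16²=65024, difference 1.
k=2:  x_2 = 255·255+254·16·16 = 130049,  y_2 = 255·16+16·255 = 8160
k=3:  x_3 = 255·130049+254·16·8160 = 66324735,  y_3 = 255·8160+16·130049 = 4161584
k=4:  x_4 = 255·66324735+254·16·4161584 = 33825484801,  y_4 = 255·4161584+16·66324735 = 2122399680
k=5:  x_5 = 255·33825484801+254·16·2122399680 = 17250930923775,  y_5 = 255·2122399680+16·33825484801 = 1082419675216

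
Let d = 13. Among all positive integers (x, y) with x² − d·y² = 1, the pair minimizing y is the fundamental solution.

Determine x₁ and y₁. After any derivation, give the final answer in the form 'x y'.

649 180

√13 = [3; 1,1,1,1,6, …], period ℓ=5 (odd) → k=9
i=0: a=3 ⇒ p=3, q=1
i=1: a=1 ⇒ p=4, q=1
i=2: a=1 ⇒ p=7, q=2
…
i=4: a=1 ⇒ p=18, q=5
i=5: a=6 ⇒ p=119, q=33
i=6: a=1 ⇒ p=137, q=38
i=7: a=1 ⇒ p=256, q=71
i=8: a=1 ⇒ p=393, q=109
i=9: a=1 ⇒ p=649, q=180
→ (649, 180).  Check: 649²=421201, 13·180²=421200, difference 1.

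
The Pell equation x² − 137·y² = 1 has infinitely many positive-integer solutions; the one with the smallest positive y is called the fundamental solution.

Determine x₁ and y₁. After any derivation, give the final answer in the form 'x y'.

√137 → a₀=11, period (1,2,2,1,1,2,2,1,22); ℓ=9 odd so k=17
a_0=11:  p_0=11·1+0=11,  q_0=11·0+1=1
a_1=1:  p_1=1·11+1=12,  q_1=1·1+0=1
…
a_3=2:  p_3=2·35+12=82,  q_3=2·3+1=7
a_4=1:  p_4=1·82+35=117,  q_4=1·7+3=10
a_5=1:  p_5=1·117+82=199,  q_5=1·10+7=17
a_6=2:  p_6=2·199+117=515,  q_6=2·17+10=44
…
a_8=1:  p_8=1·1229+515=1744,  q_8=1·105+44=149
…
a_11=2:  p_11=2·41341+39597=122279,  q_11=2·3532+3383=10447
a_12=2:  p_12=2·122279+41341=285899,  q_12=2·10447+3532=24426
a_13=1:  p_13=1·285899+122279=408178,  q_13=1·24426+10447=34873
…
a_15=2:  p_15=2·694077+408178=1796332,  q_15=2·59299+34873=153471
a_16=2:  p_16=2·1796332+694077=4286741,  q_16=2·153471+59299=366241
a_17=1:  p_17=1·4286741+1796332=6083073,  q_17=1·366241+153471=519712
fundamental: x₁=6083073, y₁=519712  (since 37003777123329 − 137·270100562944 = 1)

6083073 519712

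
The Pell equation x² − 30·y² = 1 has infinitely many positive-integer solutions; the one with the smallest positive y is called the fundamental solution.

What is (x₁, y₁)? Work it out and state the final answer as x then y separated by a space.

11 2

√30 = [5; 2,10, …], period ℓ=2 (even) → k=1
a_0=5:  p_0=5·1+0=5,  q_0=5·0+1=1
a_1=2:  p_1=2·5+1=11,  q_1=2·1+0=2
fundamental: x₁=11, y₁=2  (since 121 − 30·4 = 1)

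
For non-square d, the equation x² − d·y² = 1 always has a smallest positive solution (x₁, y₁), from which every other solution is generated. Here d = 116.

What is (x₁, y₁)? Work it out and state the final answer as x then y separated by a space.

√116 = [10; 1,3,2,1,4,1,2,3,1,20, …], period ℓ=10 (even) → k=9
a_0=10:  p_0=10·1+0=10,  q_0=10·0+1=1
a_1=1:  p_1=1·10+1=11,  q_1=1·1+0=1
a_2=3:  p_2=3·11+10=43,  q_2=3·1+1=4
a_3=2:  p_3=2·43+11=97,  q_3=2·4+1=9
a_4=1:  p_4=1·97+43=140,  q_4=1·9+4=13
a_5=4:  p_5=4·140+97=657,  q_5=4·13+9=61
a_6=1:  p_6=1·657+140=797,  q_6=1·61+13=74
a_7=2:  p_7=2·797+657=2251,  q_7=2·74+61=209
a_8=3:  p_8=3·2251+797=7550,  q_8=3·209+74=701
a_9=1:  p_9=1·7550+2251=9801,  q_9=1·701+209=910
→ (9801, 910).  Check: 9801²=96059601, 116·910²=96059600, difference 1.

9801 910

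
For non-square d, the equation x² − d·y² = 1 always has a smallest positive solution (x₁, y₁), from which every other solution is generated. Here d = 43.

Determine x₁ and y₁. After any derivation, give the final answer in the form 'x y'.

d=43: √d = [6; 1,1,3,1,5,1,3,1,1,12] (ℓ=10, even), read p_9/q_9
k=0  a_k=6  p_k/q_k = 6/1
…
k=2  a_k=1  p_k/q_k = 13/2
…
k=5  a_k=5  p_k/q_k = 341/52
k=6  a_k=1  p_k/q_k = 400/61
k=7  a_k=3  p_k/q_k = 1541/235
k=8  a_k=1  p_k/q_k = 1941/296
k=9  a_k=1  p_k/q_k = 3482/531
fundamental: x₁=3482, y₁=531  (since 12124324 − 43·281961 = 1)

3482 531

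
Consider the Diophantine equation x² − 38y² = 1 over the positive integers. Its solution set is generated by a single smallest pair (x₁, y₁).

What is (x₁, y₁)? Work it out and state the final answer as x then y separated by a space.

√38 = [6; 6,12, …], period ℓ=2 (even) → k=1
i=0: a=6 ⇒ p=6, q=1
i=1: a=6 ⇒ p=37, q=6
fundamental: x₁=37, y₁=6  (since 1369 − 38·36 = 1)

37 6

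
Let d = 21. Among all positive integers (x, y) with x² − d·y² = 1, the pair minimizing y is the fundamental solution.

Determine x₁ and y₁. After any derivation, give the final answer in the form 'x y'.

55 12

d=21: √d = [4; 1,1,2,1,1,8] (ℓ=6, even), read p_5/q_5
k=0  a_k=4  p_k/q_k = 4/1
…
k=3  a_k=2  p_k/q_k = 23/5
k=4  a_k=1  p_k/q_k = 32/7
k=5  a_k=1  p_k/q_k = 55/12
→ (55, 12).  Check: 55²=3025, 21·12²=3024, difference 1.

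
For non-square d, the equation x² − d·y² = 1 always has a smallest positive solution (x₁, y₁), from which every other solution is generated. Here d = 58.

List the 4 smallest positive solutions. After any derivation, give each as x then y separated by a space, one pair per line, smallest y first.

[7; 1,1,1,1,1,1,14] for √58; ℓ=7 ⇒ convergent index 13
a_0=7:  p_0=7·1+0=7,  q_0=7·0+1=1
…
a_2=1:  p_2=1·8+7=15,  q_2=1·1+1=2
a_3=1:  p_3=1·15+8=23,  q_3=1·2+1=3
…
a_5=1:  p_5=1·38+23=61,  q_5=1·5+3=8
…
a_7=14:  p_7=14·99+61=1447,  q_7=14·13+8=190
a_8=1:  p_8=1·1447+99=1546,  q_8=1·190+13=203
a_9=1:  p_9=1·1546+1447=2993,  q_9=1·203+190=393
a_10=1:  p_10=1·2993+1546=4539,  q_10=1·393+203=596
a_11=1:  p_11=1·4539+2993=7532,  q_11=1·596+393=989
a_12=1:  p_12=1·7532+4539=12071,  q_12=1·989+596=1585
a_13=1:  p_13=1·12071+7532=19603,  q_13=1·1585+989=2574
fundamental: x₁=19603, y₁=2574  (since 384277609 − 58·6625476 = 1)
n=2: (19603,2574)∘(19603,2574) = (19603·19603+58·2574·2574, 19603·2574+2574·19603) = (768555217,100916244)
n=3: (768555217,100916244)∘(19603,2574) = (19603·768555217+58·2574·100916244, 19603·100916244+2574·768555217) = (30131975818099,3956522259690)
n=4: (30131975818099,3956522259690)∘(19603,2574) = (19603·30131975818099+58·2574·3956522259690, 19603·3956522259690+2574·30131975818099) = (1181354243155834177,155119411612489896)

19603 2574
768555217 100916244
30131975818099 3956522259690
1181354243155834177 155119411612489896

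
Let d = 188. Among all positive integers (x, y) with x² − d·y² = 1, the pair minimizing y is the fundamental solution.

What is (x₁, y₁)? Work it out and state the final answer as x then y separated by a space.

√188 → a₀=13, period (1,2,2,6,2,2,1,26); ℓ=8 even so k=7
k=0  a_k=13  p_k/q_k = 13/1
…
k=2  a_k=2  p_k/q_k = 41/3
k=3  a_k=2  p_k/q_k = 96/7
k=4  a_k=6  p_k/q_k = 617/45
…
k=6  a_k=2  p_k/q_k = 3277/239
k=7  a_k=1  p_k/q_k = 4607/336
(x₁, y₁) = (4607, 336);  4607² − 188·336² = 1 ✓

4607 336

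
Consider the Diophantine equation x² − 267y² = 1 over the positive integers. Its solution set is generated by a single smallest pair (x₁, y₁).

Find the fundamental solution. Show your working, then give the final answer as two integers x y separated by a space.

2402 147

[16; 2,1,15,1,2,32] for √267; ℓ=6 ⇒ convergent index 5
a_0=16:  p_0=16·1+0=16,  q_0=16·0+1=1
a_1=2:  p_1=2·16+1=33,  q_1=2·1+0=2
…
a_4=1:  p_4=1·768+49=817,  q_4=1·47+3=50
a_5=2:  p_5=2·817+768=2402,  q_5=2·50+47=147
→ (2402, 147).  Check: 2402²=5769604, 267·147²=5769603, difference 1.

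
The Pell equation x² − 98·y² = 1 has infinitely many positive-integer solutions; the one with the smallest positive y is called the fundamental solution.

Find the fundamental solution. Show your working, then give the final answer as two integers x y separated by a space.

99 10

√98 = [9; 1,8,1,18, …], period ℓ=4 (even) → k=3
k=0  a_k=9  p_k/q_k = 9/1
k=1  a_k=1  p_k/q_k = 10/1
k=2  a_k=8  p_k/q_k = 89/9
k=3  a_k=1  p_k/q_k = 99/10
→ (99, 10).  Check: 99²=9801, 98·10²=9800, difference 1.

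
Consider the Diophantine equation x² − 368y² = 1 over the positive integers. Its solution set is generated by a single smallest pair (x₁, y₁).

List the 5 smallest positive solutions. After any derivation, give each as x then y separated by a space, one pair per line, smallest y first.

1151 60
2649601 138120
6099380351 317952180
14040770918401 731925780240
32321848554778751 1684892828160300

[19; 5,2,5,38] for √368; ℓ=4 ⇒ convergent index 3
i=0: a=19 ⇒ p=19, q=1
…
i=2: a=2 ⇒ p=211, q=11
i=3: a=5 ⇒ p=1151, q=60
→ (1151, 60).  Check: 1151²=1324801, 368·60²=1324800, difference 1.
n=2: (1151,60)∘(1151,60) = (1151·1151+368·60·60, 1151·60+60·1151) = (2649601,138120)
n=3: (2649601,138120)∘(1151,60) = (1151·2649601+368·60·138120, 1151·138120+60·2649601) = (6099380351,317952180)
n=4: (6099380351,317952180)∘(1151,60) = (1151·6099380351+368·60·317952180, 1151·317952180+60·6099380351) = (14040770918401,731925780240)
n=5: (14040770918401,731925780240)∘(1151,60) = (1151·14040770918401+368·60·731925780240, 1151·731925780240+60·14040770918401) = (32321848554778751,1684892828160300)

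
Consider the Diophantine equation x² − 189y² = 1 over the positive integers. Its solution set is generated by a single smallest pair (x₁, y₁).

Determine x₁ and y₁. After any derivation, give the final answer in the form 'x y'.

55 4

d=189: √d = [13; 1,2,1,26] (ℓ=4, even), read p_3/q_3
a_0=13:  p_0=13·1+0=13,  q_0=13·0+1=1
…
a_2=2:  p_2=2·14+13=41,  q_2=2·1+1=3
a_3=1:  p_3=1·41+14=55,  q_3=1·3+1=4
(x₁, y₁) = (55, 4);  55² − 189·4² = 1 ✓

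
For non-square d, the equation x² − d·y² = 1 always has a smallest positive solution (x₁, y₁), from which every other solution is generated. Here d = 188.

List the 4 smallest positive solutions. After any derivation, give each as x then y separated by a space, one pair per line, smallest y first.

4607 336
42448897 3095904
391124132351 28525659120
3603817713033217 262835420035776

√188 = [13; 1,2,2,6,2,2,1,26, …], period ℓ=8 (even) → k=7
step 0: (13, 1)  from 13·(1,0) + (0,1)
…
step 2: (41, 3)  from 2·(14,1) + (13,1)
…
step 6: (3277, 239)  from 2·(1330,97) + (617,45)
step 7: (4607, 336)  from 1·(3277,239) + (1330,97)
fundamental: x₁=4607, y₁=336  (since 21224449 − 188·112896 = 1)
k=2:  x_2 = 4607·4607+188·336·336 = 42448897,  y_2 = 4607·336+336·4607 = 3095904
k=3:  x_3 = 4607·42448897+188·336·3095904 = 391124132351,  y_3 = 4607·3095904+336·42448897 = 28525659120
k=4:  x_4 = 4607·391124132351+188·336·28525659120 = 3603817713033217,  y_4 = 4607·28525659120+336·391124132351 = 262835420035776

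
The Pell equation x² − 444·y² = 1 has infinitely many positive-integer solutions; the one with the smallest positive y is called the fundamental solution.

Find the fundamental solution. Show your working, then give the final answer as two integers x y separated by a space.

d=444: √d = [21; 14,42] (ℓ=2, even), read p_1/q_1
k=0  a_k=21  p_k/q_k = 21/1
k=1  a_k=14  p_k/q_k = 295/14
fundamental: x₁=295, y₁=14  (since 87025 − 444·196 = 1)

295 14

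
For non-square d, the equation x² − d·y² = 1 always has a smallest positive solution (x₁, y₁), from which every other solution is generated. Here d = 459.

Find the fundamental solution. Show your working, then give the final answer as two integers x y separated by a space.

√459 = [21; 2,2,1,4,21,4,1,2,2,42, …], period ℓ=10 (even) → k=9
i=0: a=21 ⇒ p=21, q=1
…
i=2: a=2 ⇒ p=107, q=5
i=3: a=1 ⇒ p=150, q=7
i=4: a=4 ⇒ p=707, q=33
…
i=6: a=4 ⇒ p=60695, q=2833
i=7: a=1 ⇒ p=75692, q=3533
i=8: a=2 ⇒ p=212079, q=9899
i=9: a=2 ⇒ p=499850, q=23331
(x₁, y₁) = (499850, 23331);  499850² − 459·23331² = 1 ✓

499850 23331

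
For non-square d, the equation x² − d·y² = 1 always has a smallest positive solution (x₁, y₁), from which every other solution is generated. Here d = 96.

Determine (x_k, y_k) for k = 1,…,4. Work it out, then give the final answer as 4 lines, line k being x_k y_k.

49 5
4801 490
470449 48015
46099201 4704980

d=96: √d = [9; 1,3,1,18] (ℓ=4, even), read p_3/q_3
step 0: (9, 1)  from 9·(1,0) + (0,1)
…
step 2: (39, 4)  from 3·(10,1) + (9,1)
step 3: (49, 5)  from 1·(39,4) + (10,1)
fundamental: x₁=49, y₁=5  (since 2401 − 96·25 = 1)
k=2:  x_2 = 49·49+96·5·5 = 4801,  y_2 = 49·5+5·49 = 490
k=3:  x_3 = 49·4801+96·5·490 = 470449,  y_3 = 49·490+5·4801 = 48015
k=4:  x_4 = 49·470449+96·5·48015 = 46099201,  y_4 = 49·48015+5·470449 = 4704980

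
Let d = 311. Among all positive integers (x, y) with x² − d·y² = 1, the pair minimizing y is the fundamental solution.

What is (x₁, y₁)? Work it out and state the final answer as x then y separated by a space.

√311 = [17; 1,1,1,2,1,…,1,1,34, …], period ℓ=16 (even) → k=15
k=0  a_k=17  p_k/q_k = 17/1
k=1  a_k=1  p_k/q_k = 18/1
k=2  a_k=1  p_k/q_k = 35/2
…
k=4  a_k=2  p_k/q_k = 141/8
k=5  a_k=1  p_k/q_k = 194/11
k=6  a_k=6  p_k/q_k = 1305/74
…
k=10  a_k=6  p_k/q_k = 1376656/78063
…
k=12  a_k=2  p_k/q_k = 4565134/258865
…
k=14  a_k=1  p_k/q_k = 10724507/608131
k=15  a_k=1  p_k/q_k = 16883880/957397
→ (16883880, 957397).  Check: 16883880²=285065403854400, 311·957397²=285065403854399, difference 1.

16883880 957397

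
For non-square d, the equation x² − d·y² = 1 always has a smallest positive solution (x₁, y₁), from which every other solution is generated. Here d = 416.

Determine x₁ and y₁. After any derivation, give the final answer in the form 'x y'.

√416 = [20; 2,1,1,9,1,1,2,40, …], period ℓ=8 (even) → k=7
k=0  a_k=20  p_k/q_k = 20/1
k=1  a_k=2  p_k/q_k = 41/2
…
k=4  a_k=9  p_k/q_k = 979/48
…
k=6  a_k=1  p_k/q_k = 2060/101
k=7  a_k=2  p_k/q_k = 5201/255
(x₁, y₁) = (5201, 255);  5201² − 416·255² = 1 ✓

5201 255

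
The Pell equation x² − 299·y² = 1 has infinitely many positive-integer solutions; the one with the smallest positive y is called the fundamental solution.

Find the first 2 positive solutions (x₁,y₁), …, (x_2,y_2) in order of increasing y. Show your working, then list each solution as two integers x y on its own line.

√299 → a₀=17, period (3,2,3,34); ℓ=4 even so k=3
step 0: (17, 1)  from 17·(1,0) + (0,1)
…
step 2: (121, 7)  from 2·(52,3) + (17,1)
step 3: (415, 24)  from 3·(121,7) + (52,3)
(x₁, y₁) = (415, 24);  415² − 299·24² = 1 ✓
(x_2, y_2) = (415·415 + 299·24·24, 415·24 + 24·415) = (344449, 19920)

415 24
344449 19920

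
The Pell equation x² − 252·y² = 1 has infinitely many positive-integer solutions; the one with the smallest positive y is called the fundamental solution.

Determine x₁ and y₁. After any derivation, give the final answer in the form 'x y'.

127 8

√252 = [15; 1,6,1,30, …], period ℓ=4 (even) → k=3
a_0=15:  p_0=15·1+0=15,  q_0=15·0+1=1
…
a_2=6:  p_2=6·16+15=111,  q_2=6·1+1=7
a_3=1:  p_3=1·111+16=127,  q_3=1·7+1=8
fundamental: x₁=127, y₁=8  (since 16129 − 252·64 = 1)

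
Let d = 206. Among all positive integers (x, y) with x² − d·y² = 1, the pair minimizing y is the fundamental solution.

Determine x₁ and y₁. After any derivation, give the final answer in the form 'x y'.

d=206: √d = [14; 2,1,5,14,5,1,2,28] (ℓ=8, even), read p_7/q_7
k=0  a_k=14  p_k/q_k = 14/1
…
k=6  a_k=1  p_k/q_k = 20998/1463
k=7  a_k=2  p_k/q_k = 59535/4148
fundamental: x₁=59535, y₁=4148  (since 3544416225 − 206·17205904 = 1)

59535 4148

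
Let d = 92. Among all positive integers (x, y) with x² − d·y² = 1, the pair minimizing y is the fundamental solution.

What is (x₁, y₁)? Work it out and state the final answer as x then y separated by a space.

1151 120

√92 = [9; 1,1,2,4,2,1,1,18, …], period ℓ=8 (even) → k=7
i=0: a=9 ⇒ p=9, q=1
…
i=2: a=1 ⇒ p=19, q=2
…
i=4: a=4 ⇒ p=211, q=22
i=5: a=2 ⇒ p=470, q=49
i=6: a=1 ⇒ p=681, q=71
i=7: a=1 ⇒ p=1151, q=120
fundamental: x₁=1151, y₁=120  (since 1324801 − 92·14400 = 1)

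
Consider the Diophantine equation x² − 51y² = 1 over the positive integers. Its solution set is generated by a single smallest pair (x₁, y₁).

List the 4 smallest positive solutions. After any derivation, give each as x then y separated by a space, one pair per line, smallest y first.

d=51: √d = [7; 7,14] (ℓ=2, even), read p_1/q_1
step 0: (7, 1)  from 7·(1,0) + (0,1)
step 1: (50, 7)  from 7·(7,1) + (1,0)
→ (50, 7).  Check: 50²=2500, 51·7²=2499, difference 1.
(x_2, y_2) = (50·50 + 51·7·7, 50·7 + 7·50) = (4999, 700)
(x_3, y_3) = (50·4999 + 51·7·700, 50·700 + 7·4999) = (499850, 69993)
(x_4, y_4) = (50·499850 + 51·7·69993, 50·69993 + 7·499850) = (49980001, 6998600)

50 7
4999 700
499850 69993
49980001 6998600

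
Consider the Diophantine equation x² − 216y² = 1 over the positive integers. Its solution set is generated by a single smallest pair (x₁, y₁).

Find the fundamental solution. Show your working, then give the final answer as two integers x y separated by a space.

√216 → a₀=14, period (1,2,3,2,1,28); ℓ=6 even so k=5
k=0  a_k=14  p_k/q_k = 14/1
k=1  a_k=1  p_k/q_k = 15/1
…
k=3  a_k=3  p_k/q_k = 147/10
k=4  a_k=2  p_k/q_k = 338/23
k=5  a_k=1  p_k/q_k = 485/33
(x₁, y₁) = (485, 33);  485² − 216·33² = 1 ✓

485 33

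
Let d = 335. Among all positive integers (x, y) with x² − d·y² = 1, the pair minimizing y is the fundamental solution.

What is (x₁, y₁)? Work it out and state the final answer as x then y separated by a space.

√335 → a₀=18, period (3,3,3,36); ℓ=4 even so k=3
k=0  a_k=18  p_k/q_k = 18/1
k=1  a_k=3  p_k/q_k = 55/3
k=2  a_k=3  p_k/q_k = 183/10
k=3  a_k=3  p_k/q_k = 604/33
→ (604, 33).  Check: 604²=364816, 335·33²=364815, difference 1.

604 33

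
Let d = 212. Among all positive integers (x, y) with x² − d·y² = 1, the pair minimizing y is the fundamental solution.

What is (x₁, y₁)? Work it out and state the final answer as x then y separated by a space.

66249 4550

√212 = [14; 1,1,3,1,1,…,1,1,28, …], period ℓ=14 (even) → k=13
step 0: (14, 1)  from 14·(1,0) + (0,1)
step 1: (15, 1)  from 1·(14,1) + (1,0)
step 2: (29, 2)  from 1·(15,1) + (14,1)
step 3: (102, 7)  from 3·(29,2) + (15,1)
step 4: (131, 9)  from 1·(102,7) + (29,2)
…
step 7: (2417, 166)  from 6·(364,25) + (233,16)
step 8: (2781, 191)  from 1·(2417,166) + (364,25)
step 9: (5198, 357)  from 1·(2781,191) + (2417,166)
step 10: (7979, 548)  from 1·(5198,357) + (2781,191)
step 11: (29135, 2001)  from 3·(7979,548) + (5198,357)
step 12: (37114, 2549)  from 1·(29135,2001) + (7979,548)
step 13: (66249, 4550)  from 1·(37114,2549) + (29135,2001)
fundamental: x₁=66249, y₁=4550  (since 4388930001 − 212·20702500 = 1)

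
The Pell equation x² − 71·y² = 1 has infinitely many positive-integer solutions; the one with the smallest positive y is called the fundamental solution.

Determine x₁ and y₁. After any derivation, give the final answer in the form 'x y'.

3480 413

d=71: √d = [8; 2,2,1,7,1,2,2,16] (ℓ=8, even), read p_7/q_7
k=0  a_k=8  p_k/q_k = 8/1
k=1  a_k=2  p_k/q_k = 17/2
…
k=3  a_k=1  p_k/q_k = 59/7
…
k=6  a_k=2  p_k/q_k = 1483/176
k=7  a_k=2  p_k/q_k = 3480/413
(x₁, y₁) = (3480, 413);  3480² − 71·413² = 1 ✓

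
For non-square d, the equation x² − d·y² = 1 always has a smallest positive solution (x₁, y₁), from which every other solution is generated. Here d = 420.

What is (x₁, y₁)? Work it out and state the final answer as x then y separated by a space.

[20; 2,40] for √420; ℓ=2 ⇒ convergent index 1
step 0: (20, 1)  from 20·(1,0) + (0,1)
step 1: (41, 2)  from 2·(20,1) + (1,0)
fundamental: x₁=41, y₁=2  (since 1681 − 420·4 = 1)

41 2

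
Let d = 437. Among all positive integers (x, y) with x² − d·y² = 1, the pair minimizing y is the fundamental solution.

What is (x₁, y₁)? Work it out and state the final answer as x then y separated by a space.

[20; 1,9,2,9,1,40] for √437; ℓ=6 ⇒ convergent index 5
i=0: a=20 ⇒ p=20, q=1
i=1: a=1 ⇒ p=21, q=1
i=2: a=9 ⇒ p=209, q=10
i=3: a=2 ⇒ p=439, q=21
i=4: a=9 ⇒ p=4160, q=199
i=5: a=1 ⇒ p=4599, q=220
(x₁, y₁) = (4599, 220);  4599² − 437·220² = 1 ✓

4599 220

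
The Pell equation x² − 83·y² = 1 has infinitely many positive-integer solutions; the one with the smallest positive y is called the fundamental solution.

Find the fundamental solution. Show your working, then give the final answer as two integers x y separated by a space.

82 9

[9; 9,18] for √83; ℓ=2 ⇒ convergent index 1
step 0: (9, 1)  from 9·(1,0) + (0,1)
step 1: (82, 9)  from 9·(9,1) + (1,0)
→ (82, 9).  Check: 82²=6724, 83·9²=6723, difference 1.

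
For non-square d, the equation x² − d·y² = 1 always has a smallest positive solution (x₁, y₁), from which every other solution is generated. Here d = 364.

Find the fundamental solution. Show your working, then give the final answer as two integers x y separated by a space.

√364 = [19; 12,1,2,3,1,8,1,3,2,1,12,38, …], period ℓ=12 (even) → k=11
k=0  a_k=19  p_k/q_k = 19/1
…
k=2  a_k=1  p_k/q_k = 248/13
k=3  a_k=2  p_k/q_k = 725/38
k=4  a_k=3  p_k/q_k = 2423/127
…
k=7  a_k=1  p_k/q_k = 30755/1612
k=8  a_k=3  p_k/q_k = 119872/6283
k=9  a_k=2  p_k/q_k = 270499/14178
k=10  a_k=1  p_k/q_k = 390371/20461
k=11  a_k=12  p_k/q_k = 4954951/259710
fundamental: x₁=4954951, y₁=259710  (since 24551539412401 − 364·67449284100 = 1)

4954951 259710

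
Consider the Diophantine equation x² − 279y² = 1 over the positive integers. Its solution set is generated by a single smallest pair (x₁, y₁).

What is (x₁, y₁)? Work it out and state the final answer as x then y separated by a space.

[16; 1,2,2,1,2,2,1,32] for √279; ℓ=8 ⇒ convergent index 7
k=0  a_k=16  p_k/q_k = 16/1
k=1  a_k=1  p_k/q_k = 17/1
k=2  a_k=2  p_k/q_k = 50/3
k=3  a_k=2  p_k/q_k = 117/7
…
k=5  a_k=2  p_k/q_k = 451/27
k=6  a_k=2  p_k/q_k = 1069/64
k=7  a_k=1  p_k/q_k = 1520/91
→ (1520, 91).  Check: 1520²=2310400, 279·91²=2310399, difference 1.

1520 91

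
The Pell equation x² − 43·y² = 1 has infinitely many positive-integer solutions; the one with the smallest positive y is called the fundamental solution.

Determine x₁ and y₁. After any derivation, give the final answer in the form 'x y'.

3482 531

√43 → a₀=6, period (1,1,3,1,5,1,3,1,1,12); ℓ=10 even so k=9
i=0: a=6 ⇒ p=6, q=1
i=1: a=1 ⇒ p=7, q=1
…
i=3: a=3 ⇒ p=46, q=7
…
i=6: a=1 ⇒ p=400, q=61
…
i=8: a=1 ⇒ p=1941, q=296
i=9: a=1 ⇒ p=3482, q=531
(x₁, y₁) = (3482, 531);  3482² − 43·531² = 1 ✓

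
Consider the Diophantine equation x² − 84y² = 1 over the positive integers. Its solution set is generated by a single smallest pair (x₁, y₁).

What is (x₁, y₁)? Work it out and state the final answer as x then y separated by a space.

55 6

√84 → a₀=9, period (6,18); ℓ=2 even so k=1
k=0  a_k=9  p_k/q_k = 9/1
k=1  a_k=6  p_k/q_k = 55/6
→ (55, 6).  Check: 55²=3025, 84·6²=3024, difference 1.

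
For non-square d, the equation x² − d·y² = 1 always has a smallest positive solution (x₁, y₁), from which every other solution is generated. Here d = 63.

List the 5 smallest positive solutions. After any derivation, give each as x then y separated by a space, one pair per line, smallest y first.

d=63: √d = [7; 1,14] (ℓ=2, even), read p_1/q_1
a_0=7:  p_0=7·1+0=7,  q_0=7·0+1=1
a_1=1:  p_1=1·7+1=8,  q_1=1·1+0=1
(x₁, y₁) = (8, 1);  8² − 63·1² = 1 ✓
(8+1√63)^2 = 127 + 16√63
(8+1√63)^3 = 2024 + 255√63
(8+1√63)^4 = 32257 + 4064√63
(8+1√63)^5 = 514088 + 64769√63

8 1
127 16
2024 255
32257 4064
514088 64769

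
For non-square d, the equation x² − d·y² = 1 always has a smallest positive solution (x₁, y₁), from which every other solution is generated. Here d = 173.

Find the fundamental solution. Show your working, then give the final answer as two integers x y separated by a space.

√173 = [13; 6,1,1,6,26, …], period ℓ=5 (odd) → k=9
k=0  a_k=13  p_k/q_k = 13/1
k=1  a_k=6  p_k/q_k = 79/6
k=2  a_k=1  p_k/q_k = 92/7
…
k=4  a_k=6  p_k/q_k = 1118/85
k=5  a_k=26  p_k/q_k = 29239/2223
k=6  a_k=6  p_k/q_k = 176552/13423
…
k=8  a_k=1  p_k/q_k = 382343/29069
k=9  a_k=6  p_k/q_k = 2499849/190060
→ (2499849, 190060).  Check: 2499849²=6249245022801, 173·190060²=6249245022800, difference 1.

2499849 190060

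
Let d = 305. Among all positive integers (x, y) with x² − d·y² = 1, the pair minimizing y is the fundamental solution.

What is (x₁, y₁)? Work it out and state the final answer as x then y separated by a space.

[17; 2,6,2,34] for √305; ℓ=4 ⇒ convergent index 3
step 0: (17, 1)  from 17·(1,0) + (0,1)
step 1: (35, 2)  from 2·(17,1) + (1,0)
step 2: (227, 13)  from 6·(35,2) + (17,1)
step 3: (489, 28)  from 2·(227,13) + (35,2)
(x₁, y₁) = (489, 28);  489² − 305·28² = 1 ✓

489 28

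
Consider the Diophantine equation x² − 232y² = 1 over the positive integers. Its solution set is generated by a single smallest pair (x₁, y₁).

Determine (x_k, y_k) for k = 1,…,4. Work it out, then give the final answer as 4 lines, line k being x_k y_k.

19603 1287
768555217 50458122
30131975818099 1978261129845
1181354243155834177 77559705806244948

[15; 4,3,7,3,4,30] for √232; ℓ=6 ⇒ convergent index 5
step 0: (15, 1)  from 15·(1,0) + (0,1)
step 1: (61, 4)  from 4·(15,1) + (1,0)
…
step 3: (1447, 95)  from 7·(198,13) + (61,4)
step 4: (4539, 298)  from 3·(1447,95) + (198,13)
step 5: (19603, 1287)  from 4·(4539,298) + (1447,95)
fundamental: x₁=19603, y₁=1287  (since 384277609 − 232·1656369 = 1)
(19603+1287√232)^2 = 768555217 + 50458122√232
(19603+1287√232)^3 = 30131975818099 + 1978261129845√232
(19603+1287√232)^4 = 1181354243155834177 + 77559705806244948√232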